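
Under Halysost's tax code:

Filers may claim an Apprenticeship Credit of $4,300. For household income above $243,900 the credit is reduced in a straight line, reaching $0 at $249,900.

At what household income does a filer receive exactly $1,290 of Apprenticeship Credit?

$248,100

$1,290 is 1,290/4,300 of the full $4,300, so 3,010/4,300 of the $6,000 range has been used: income = $243,900 + $6,000 × 3,010/4,300 = $248,100.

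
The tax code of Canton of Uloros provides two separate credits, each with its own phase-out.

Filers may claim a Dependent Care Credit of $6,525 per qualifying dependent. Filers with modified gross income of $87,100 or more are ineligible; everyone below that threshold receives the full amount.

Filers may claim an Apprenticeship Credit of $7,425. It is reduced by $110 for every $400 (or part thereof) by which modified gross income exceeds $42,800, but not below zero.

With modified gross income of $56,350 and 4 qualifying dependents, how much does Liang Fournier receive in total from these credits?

$29,785

Dependent Care Credit: base = 4 × $6,525 = $26,100. $56,350 is below the $87,100 cutoff, so the full $26,100 applies.
Apprenticeship Credit: income exceeds $42,800 by $13,550, which is 34 full-or-partial $400 increments; reduction = 34 × $110 = $3,740, leaving $3,685.
Total: $26,100 + $3,685 = $29,785.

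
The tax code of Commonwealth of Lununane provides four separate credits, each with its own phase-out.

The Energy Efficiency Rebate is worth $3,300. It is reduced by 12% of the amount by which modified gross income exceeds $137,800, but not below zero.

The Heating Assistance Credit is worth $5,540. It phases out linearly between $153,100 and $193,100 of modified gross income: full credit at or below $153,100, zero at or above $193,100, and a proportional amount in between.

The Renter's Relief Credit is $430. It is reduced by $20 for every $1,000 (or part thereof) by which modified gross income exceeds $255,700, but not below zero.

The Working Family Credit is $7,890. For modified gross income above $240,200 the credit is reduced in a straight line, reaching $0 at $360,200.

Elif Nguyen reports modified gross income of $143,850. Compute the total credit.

$16,434

Energy Efficiency Rebate: 12% of the $6,050 excess over $137,800 is $726; credit = $3,300 − $726 = $2,574.
Heating Assistance Credit: $143,850 is at or below the $153,100 threshold, so the full $5,540 applies.
Renter's Relief Credit: $143,850 is at or below the $255,700 threshold, so the full $430 applies.
Working Family Credit: $143,850 is at or below the $240,200 threshold, so the full $7,890 applies.
Total: $2,574 + $5,540 + $430 + $7,890 = $16,434.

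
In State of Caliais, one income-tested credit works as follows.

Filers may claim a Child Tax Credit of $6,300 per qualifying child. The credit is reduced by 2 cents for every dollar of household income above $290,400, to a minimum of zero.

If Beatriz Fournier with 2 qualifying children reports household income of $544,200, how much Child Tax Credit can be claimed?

Child Tax Credit: base = 2 × $6,300 = $12,600. 2% of the $253,800 excess over $290,400 is $5,076; credit = $12,600 − $5,076 = $7,524.

$7,524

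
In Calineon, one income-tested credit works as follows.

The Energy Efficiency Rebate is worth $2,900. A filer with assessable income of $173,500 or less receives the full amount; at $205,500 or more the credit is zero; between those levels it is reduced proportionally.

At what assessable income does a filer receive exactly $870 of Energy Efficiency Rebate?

$870 is 870/2,900 of the full $2,900, so 2,030/2,900 of the $32,000 range has been used: income = $173,500 + $32,000 × 2,030/2,900 = $195,900.

$195,900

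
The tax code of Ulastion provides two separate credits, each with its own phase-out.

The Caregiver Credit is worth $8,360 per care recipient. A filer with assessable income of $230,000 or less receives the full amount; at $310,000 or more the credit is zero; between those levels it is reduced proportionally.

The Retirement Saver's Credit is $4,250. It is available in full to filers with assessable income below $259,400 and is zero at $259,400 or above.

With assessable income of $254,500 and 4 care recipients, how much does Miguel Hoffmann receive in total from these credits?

$27,449

Caregiver Credit: base = 4 × $8,360 = $33,440. $254,500 is $24,500 into a $80,000 phase-out range, leaving 55,500/80,000 of the credit: $33,440 × 55,500/80,000 = $23,199.
Retirement Saver's Credit: $254,500 is below the $259,400 cutoff, so the full $4,250 applies.
Total: $23,199 + $4,250 = $27,449.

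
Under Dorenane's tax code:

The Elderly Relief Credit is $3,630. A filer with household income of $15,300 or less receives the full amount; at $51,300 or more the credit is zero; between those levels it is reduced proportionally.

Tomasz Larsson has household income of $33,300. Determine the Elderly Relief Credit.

$1,815

Elderly Relief Credit: $33,300 is $18,000 into a $36,000 phase-out range, leaving 18,000/36,000 of the credit: $3,630 × 18,000/36,000 = $1,815.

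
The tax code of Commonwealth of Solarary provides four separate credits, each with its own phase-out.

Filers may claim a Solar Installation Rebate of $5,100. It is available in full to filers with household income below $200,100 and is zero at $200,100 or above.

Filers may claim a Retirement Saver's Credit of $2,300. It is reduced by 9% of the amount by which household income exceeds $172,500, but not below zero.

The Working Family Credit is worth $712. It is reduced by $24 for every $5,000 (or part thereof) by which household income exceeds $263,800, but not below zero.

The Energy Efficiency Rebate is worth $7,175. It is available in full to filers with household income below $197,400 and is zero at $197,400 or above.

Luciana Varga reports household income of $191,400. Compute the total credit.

$13,586

Solar Installation Rebate: $191,400 is below the $200,100 cutoff, so the full $5,100 applies.
Retirement Saver's Credit: 9% of the $18,900 excess over $172,500 is $1,701; credit = $2,300 − $1,701 = $599.
Working Family Credit: $191,400 is at or below the $263,800 threshold, so the full $712 applies.
Energy Efficiency Rebate: $191,400 is below the $197,400 cutoff, so the full $7,175 applies.
Total: $5,100 + $599 + $712 + $7,175 = $13,586.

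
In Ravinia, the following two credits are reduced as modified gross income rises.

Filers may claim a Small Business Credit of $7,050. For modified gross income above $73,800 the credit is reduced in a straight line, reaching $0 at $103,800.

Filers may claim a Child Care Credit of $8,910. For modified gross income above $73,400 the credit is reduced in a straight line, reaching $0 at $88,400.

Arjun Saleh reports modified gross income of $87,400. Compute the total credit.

Small Business Credit: $87,400 is $13,600 into a $30,000 phase-out range, leaving 16,400/30,000 of the credit: $7,050 × 16,400/30,000 = $3,854.
Child Care Credit: $87,400 is $14,000 into a $15,000 phase-out range, leaving 1,000/15,000 of the credit: $8,910 × 1,000/15,000 = $594.
Total: $3,854 + $594 = $4,448.

$4,448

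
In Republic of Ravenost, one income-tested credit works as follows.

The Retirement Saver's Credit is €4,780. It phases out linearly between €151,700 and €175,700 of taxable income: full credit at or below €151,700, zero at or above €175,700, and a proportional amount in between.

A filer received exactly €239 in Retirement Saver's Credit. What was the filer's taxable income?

€174,500

€239 is 239/4,780 of the full €4,780, so 4,541/4,780 of the €24,000 range has been used: income = €151,700 + €24,000 × 4,541/4,780 = €174,500.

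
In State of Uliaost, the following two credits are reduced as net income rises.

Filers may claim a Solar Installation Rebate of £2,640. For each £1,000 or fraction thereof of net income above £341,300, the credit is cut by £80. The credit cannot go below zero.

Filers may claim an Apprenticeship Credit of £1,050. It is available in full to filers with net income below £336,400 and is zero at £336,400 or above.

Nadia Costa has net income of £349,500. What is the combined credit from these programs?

Solar Installation Rebate: income exceeds £341,300 by £8,200, which is 9 full-or-partial £1,000 increments; reduction = 9 × £80 = £720, leaving £1,920.
Apprenticeship Credit: £349,500 meets or exceeds the £336,400 cutoff, so the credit is £0.
Total: £1,920 + £0 = £1,920.

£1,920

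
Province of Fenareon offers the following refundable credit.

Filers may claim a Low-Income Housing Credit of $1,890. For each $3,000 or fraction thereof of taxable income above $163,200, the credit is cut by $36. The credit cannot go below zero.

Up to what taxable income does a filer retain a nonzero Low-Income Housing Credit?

After 52 increments the reduction is 52 × $36 = $1,872, leaving $18; one more increment wipes it out. Increment 52 ends at excess 52 × $3,000 = $156,000, so the highest qualifying income is $163,200 + $156,000 = $319,200.

$319,200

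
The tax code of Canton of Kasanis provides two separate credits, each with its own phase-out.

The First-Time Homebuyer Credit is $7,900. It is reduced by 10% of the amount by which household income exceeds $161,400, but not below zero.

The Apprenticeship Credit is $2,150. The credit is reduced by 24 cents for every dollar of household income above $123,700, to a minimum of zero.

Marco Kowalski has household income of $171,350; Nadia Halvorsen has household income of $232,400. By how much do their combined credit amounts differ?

Marco ($171,350): First-Time Homebuyer Credit: 10% of the $9,950 excess over $161,400 is $995; credit = $7,900 − $995 = $6,905. Apprenticeship Credit: 24% of the $47,650 excess over $123,700 is $11,436 ≥ base, so the credit is $0. total $6,905 + $0 = $6,905
Nadia ($232,400): First-Time Homebuyer Credit: 10% of the $71,000 excess over $161,400 is $7,100; credit = $7,900 − $7,100 = $800. Apprenticeship Credit: 24% of the $108,700 excess over $123,700 is $26,088 ≥ base, so the credit is $0. total $800 + $0 = $800
Difference: |$6,905 − $800| = $6,105.

$6,105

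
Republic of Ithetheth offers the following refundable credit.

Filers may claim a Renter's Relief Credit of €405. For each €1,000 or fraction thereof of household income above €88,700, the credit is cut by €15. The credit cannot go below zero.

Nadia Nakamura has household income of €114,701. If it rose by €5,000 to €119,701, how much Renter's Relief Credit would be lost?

At €114,701 — income exceeds €88,700 by €26,001 → 27 increments × €15 = €405 ≥ base, so the credit is €0.
At €119,701 — income exceeds €88,700 by €31,001 → 32 increments × €15 = €480 ≥ base, so the credit is €0.
Lost: €0 − €0 = €0.

€0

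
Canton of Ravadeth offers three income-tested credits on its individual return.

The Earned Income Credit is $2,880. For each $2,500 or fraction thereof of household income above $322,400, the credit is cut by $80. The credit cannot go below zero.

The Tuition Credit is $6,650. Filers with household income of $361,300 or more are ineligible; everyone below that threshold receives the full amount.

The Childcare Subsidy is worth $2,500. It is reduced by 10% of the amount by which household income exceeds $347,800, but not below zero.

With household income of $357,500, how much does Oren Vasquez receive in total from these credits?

Earned Income Credit: income exceeds $322,400 by $35,100, which is 15 full-or-partial $2,500 increments; reduction = 15 × $80 = $1,200, leaving $1,680.
Tuition Credit: $357,500 is below the $361,300 cutoff, so the full $6,650 applies.
Childcare Subsidy: 10% of the $9,700 excess over $347,800 is $970; credit = $2,500 − $970 = $1,530.
Total: $1,680 + $6,650 + $1,530 = $9,860.

$9,860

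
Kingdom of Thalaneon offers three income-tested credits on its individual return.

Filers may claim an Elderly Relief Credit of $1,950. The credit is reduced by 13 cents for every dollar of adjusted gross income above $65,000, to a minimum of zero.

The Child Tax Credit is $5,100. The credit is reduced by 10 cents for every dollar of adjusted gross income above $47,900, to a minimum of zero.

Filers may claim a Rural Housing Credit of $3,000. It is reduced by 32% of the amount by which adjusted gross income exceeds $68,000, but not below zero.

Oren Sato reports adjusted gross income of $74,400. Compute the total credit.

Elderly Relief Credit: 13% of the $9,400 excess over $65,000 is $1,222; credit = $1,950 − $1,222 = $728.
Child Tax Credit: 10% of the $26,500 excess over $47,900 is $2,650; credit = $5,100 − $2,650 = $2,450.
Rural Housing Credit: 32% of the $6,400 excess over $68,000 is $2,048; credit = $3,000 − $2,048 = $952.
Total: $728 + $2,450 + $952 = $4,130.

$4,130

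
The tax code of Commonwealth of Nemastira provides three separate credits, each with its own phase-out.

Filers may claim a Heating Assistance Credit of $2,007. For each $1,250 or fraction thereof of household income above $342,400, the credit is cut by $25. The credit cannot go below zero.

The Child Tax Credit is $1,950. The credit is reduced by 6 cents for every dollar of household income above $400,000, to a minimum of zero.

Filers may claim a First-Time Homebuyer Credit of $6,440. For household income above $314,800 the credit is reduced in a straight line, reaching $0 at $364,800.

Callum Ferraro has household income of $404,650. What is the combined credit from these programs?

$2,428

Heating Assistance Credit: income exceeds $342,400 by $62,250, which is 50 full-or-partial $1,250 increments; reduction = 50 × $25 = $1,250, leaving $757.
Child Tax Credit: 6% of the $4,650 excess over $400,000 is $279; credit = $1,950 − $279 = $1,671.
First-Time Homebuyer Credit: $404,650 is at or above $364,800, so the credit is $0.
Total: $757 + $1,671 + $0 = $2,428.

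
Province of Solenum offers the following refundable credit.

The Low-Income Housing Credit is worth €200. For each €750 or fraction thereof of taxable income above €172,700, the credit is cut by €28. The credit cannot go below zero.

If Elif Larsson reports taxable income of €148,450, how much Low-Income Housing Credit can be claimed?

€200

Low-Income Housing Credit: €148,450 is at or below the €172,700 threshold, so the full €200 applies.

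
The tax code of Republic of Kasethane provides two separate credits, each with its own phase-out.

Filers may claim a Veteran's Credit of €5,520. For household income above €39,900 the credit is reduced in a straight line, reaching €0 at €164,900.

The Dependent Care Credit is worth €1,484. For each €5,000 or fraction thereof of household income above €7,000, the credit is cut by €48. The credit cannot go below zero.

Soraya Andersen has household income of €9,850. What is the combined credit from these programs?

€6,956

Veteran's Credit: €9,850 is at or below the €39,900 threshold, so the full €5,520 applies.
Dependent Care Credit: income exceeds €7,000 by €2,850, which is 1 full-or-partial €5,000 increment; reduction = 1 × €48 = €48, leaving €1,436.
Total: €5,520 + €1,436 = €6,956.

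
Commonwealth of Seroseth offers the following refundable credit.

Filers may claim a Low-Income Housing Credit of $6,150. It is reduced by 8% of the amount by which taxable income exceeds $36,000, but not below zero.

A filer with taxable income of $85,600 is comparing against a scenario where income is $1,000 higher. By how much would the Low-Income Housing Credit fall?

$80

At $85,600 — 8% of the $49,600 excess over $36,000 is $3,968; credit = $6,150 − $3,968 = $2,182.
At $86,600 — 8% of the $50,600 excess over $36,000 is $4,048; credit = $6,150 − $4,048 = $2,102.
Lost: $2,182 − $2,102 = $80.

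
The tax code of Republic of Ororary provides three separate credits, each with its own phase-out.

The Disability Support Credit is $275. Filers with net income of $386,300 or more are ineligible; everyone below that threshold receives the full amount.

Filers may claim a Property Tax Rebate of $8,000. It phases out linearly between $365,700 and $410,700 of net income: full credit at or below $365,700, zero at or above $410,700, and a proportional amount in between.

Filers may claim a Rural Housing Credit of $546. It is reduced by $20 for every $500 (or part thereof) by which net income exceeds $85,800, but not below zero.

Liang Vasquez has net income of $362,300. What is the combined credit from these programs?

Disability Support Credit: $362,300 is below the $386,300 cutoff, so the full $275 applies.
Property Tax Rebate: $362,300 is at or below the $365,700 threshold, so the full $8,000 applies.
Rural Housing Credit: income exceeds $85,800 by $276,500 → 553 increments × $20 = $11,060 ≥ base, so the credit is $0.
Total: $275 + $8,000 + $0 = $8,275.

$8,275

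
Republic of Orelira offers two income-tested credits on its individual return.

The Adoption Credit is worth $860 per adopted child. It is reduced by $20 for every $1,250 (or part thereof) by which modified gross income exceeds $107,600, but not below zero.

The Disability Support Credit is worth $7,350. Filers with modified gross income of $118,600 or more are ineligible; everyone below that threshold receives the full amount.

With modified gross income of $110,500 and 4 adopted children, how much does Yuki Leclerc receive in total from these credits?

$10,730

Adoption Credit: base = 4 × $860 = $3,440. income exceeds $107,600 by $2,900, which is 3 full-or-partial $1,250 increments; reduction = 3 × $20 = $60, leaving $3,380.
Disability Support Credit: $110,500 is below the $118,600 cutoff, so the full $7,350 applies.
Total: $3,380 + $7,350 = $10,730.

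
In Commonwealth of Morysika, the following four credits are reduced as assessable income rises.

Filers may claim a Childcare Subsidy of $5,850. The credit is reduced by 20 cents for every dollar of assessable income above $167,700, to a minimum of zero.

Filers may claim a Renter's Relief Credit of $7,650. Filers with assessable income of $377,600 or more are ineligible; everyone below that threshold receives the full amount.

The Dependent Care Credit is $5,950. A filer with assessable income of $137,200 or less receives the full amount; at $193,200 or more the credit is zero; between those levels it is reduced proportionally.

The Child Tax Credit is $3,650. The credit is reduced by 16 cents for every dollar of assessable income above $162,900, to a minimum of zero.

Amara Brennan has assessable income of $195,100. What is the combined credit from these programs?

Childcare Subsidy: 20% of the $27,400 excess over $167,700 is $5,480; credit = $5,850 − $5,480 = $370.
Renter's Relief Credit: $195,100 is below the $377,600 cutoff, so the full $7,650 applies.
Dependent Care Credit: $195,100 is at or above $193,200, so the credit is $0.
Child Tax Credit: 16% of the $32,200 excess over $162,900 is $5,152 ≥ base, so the credit is $0.
Total: $370 + $7,650 + $0 + $0 = $8,020.

$8,020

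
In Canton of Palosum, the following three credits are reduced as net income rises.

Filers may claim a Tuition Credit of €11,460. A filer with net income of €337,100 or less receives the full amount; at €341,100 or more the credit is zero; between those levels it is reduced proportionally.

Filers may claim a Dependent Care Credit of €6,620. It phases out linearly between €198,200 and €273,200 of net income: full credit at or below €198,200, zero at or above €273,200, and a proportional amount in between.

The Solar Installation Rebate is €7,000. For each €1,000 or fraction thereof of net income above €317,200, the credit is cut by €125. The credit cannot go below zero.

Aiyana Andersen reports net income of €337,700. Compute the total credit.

Tuition Credit: €337,700 is €600 into a €4,000 phase-out range, leaving 3,400/4,000 of the credit: €11,460 × 3,400/4,000 = €9,741.
Dependent Care Credit: €337,700 is at or above €273,200, so the credit is €0.
Solar Installation Rebate: income exceeds €317,200 by €20,500, which is 21 full-or-partial €1,000 increments; reduction = 21 × €125 = €2,625, leaving €4,375.
Total: €9,741 + €0 + €4,375 = €14,116.

€14,116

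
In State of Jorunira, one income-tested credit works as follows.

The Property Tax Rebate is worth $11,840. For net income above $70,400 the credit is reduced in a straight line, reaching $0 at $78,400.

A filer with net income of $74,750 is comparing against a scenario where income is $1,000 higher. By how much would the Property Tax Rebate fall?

At $74,750 — $74,750 is $4,350 into a $8,000 phase-out range, leaving 3,650/8,000 of the credit: $11,840 × 3,650/8,000 = $5,402.
At $75,750 — $75,750 is $5,350 into a $8,000 phase-out range, leaving 2,650/8,000 of the credit: $11,840 × 2,650/8,000 = $3,922.
Lost: $5,402 − $3,922 = $1,480.

$1,480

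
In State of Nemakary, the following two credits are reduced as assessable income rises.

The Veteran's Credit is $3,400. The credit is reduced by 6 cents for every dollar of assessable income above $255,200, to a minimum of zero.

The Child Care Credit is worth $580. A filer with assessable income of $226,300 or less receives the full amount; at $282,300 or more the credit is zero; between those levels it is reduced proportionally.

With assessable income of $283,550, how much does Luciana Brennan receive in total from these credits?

Veteran's Credit: 6% of the $28,350 excess over $255,200 is $1,701; credit = $3,400 − $1,701 = $1,699.
Child Care Credit: $283,550 is at or above $282,300, so the credit is $0.
Total: $1,699 + $0 = $1,699.

$1,699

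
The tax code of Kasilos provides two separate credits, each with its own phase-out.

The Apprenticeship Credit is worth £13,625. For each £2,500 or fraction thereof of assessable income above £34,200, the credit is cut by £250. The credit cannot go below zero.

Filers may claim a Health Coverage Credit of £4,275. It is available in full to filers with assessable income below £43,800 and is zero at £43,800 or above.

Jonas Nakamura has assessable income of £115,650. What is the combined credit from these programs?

Apprenticeship Credit: income exceeds £34,200 by £81,450, which is 33 full-or-partial £2,500 increments; reduction = 33 × £250 = £8,250, leaving £5,375.
Health Coverage Credit: £115,650 meets or exceeds the £43,800 cutoff, so the credit is £0.
Total: £5,375 + £0 = £5,375.

£5,375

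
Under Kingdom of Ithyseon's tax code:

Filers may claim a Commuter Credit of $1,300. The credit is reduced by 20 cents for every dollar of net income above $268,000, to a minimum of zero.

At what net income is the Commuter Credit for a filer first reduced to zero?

The credit falls by 20% of each dollar above $268,000, so it reaches zero when the excess is $1,300 / 20% = $6,500: income = $268,000 + $6,500 = $274,500.

$274,500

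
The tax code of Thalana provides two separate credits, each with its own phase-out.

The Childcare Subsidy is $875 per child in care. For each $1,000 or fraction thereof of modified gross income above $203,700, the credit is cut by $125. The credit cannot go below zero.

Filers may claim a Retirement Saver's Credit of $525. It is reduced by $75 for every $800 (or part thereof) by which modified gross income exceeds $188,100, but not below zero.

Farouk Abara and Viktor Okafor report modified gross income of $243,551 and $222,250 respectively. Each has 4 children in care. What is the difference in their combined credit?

$1,125

Farouk ($243,551): Childcare Subsidy: base = 4 × $875 = $3,500. income exceeds $203,700 by $39,851 → 40 increments × $125 = $5,000 ≥ base, so the credit is $0. Retirement Saver's Credit: income exceeds $188,100 by $55,451 → 70 increments × $75 = $5,250 ≥ base, so the credit is $0. total $0 + $0 = $0
Viktor ($222,250): Childcare Subsidy: base = 4 × $875 = $3,500. income exceeds $203,700 by $18,550, which is 19 full-or-partial $1,000 increments; reduction = 19 × $125 = $2,375, leaving $1,125. Retirement Saver's Credit: income exceeds $188,100 by $34,150 → 43 increments × $75 = $3,225 ≥ base, so the credit is $0. total $1,125 + $0 = $1,125
Difference: |$0 − $1,125| = $1,125.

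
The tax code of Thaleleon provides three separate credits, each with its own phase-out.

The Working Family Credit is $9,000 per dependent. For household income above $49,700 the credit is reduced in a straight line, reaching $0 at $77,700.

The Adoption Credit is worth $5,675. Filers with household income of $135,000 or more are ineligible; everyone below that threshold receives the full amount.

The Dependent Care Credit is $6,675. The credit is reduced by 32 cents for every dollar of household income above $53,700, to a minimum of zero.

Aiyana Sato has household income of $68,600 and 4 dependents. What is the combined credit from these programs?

$19,282

Working Family Credit: base = 4 × $9,000 = $36,000. $68,600 is $18,900 into a $28,000 phase-out range, leaving 9,100/28,000 of the credit: $36,000 × 9,100/28,000 = $11,700.
Adoption Credit: $68,600 is below the $135,000 cutoff, so the full $5,675 applies.
Dependent Care Credit: 32% of the $14,900 excess over $53,700 is $4,768; credit = $6,675 − $4,768 = $1,907.
Total: $11,700 + $5,675 + $1,907 = $19,282.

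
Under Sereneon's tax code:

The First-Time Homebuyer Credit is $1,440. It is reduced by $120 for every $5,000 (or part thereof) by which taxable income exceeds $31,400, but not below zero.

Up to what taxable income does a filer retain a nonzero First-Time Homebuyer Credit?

After 11 increments the reduction is 11 × $120 = $1,320, leaving $120; one more increment wipes it out. Increment 11 ends at excess 11 × $5,000 = $55,000, so the highest qualifying income is $31,400 + $55,000 = $86,400.

$86,400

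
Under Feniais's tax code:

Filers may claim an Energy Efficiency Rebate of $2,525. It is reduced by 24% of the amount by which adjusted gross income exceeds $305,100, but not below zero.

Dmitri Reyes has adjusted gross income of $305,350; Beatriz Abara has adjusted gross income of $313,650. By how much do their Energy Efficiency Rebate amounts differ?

$1,992

Dmitri ($305,350): Energy Efficiency Rebate: 24% of the $250 excess over $305,100 is $60; credit = $2,525 − $60 = $2,465.
Beatriz ($313,650): Energy Efficiency Rebate: 24% of the $8,550 excess over $305,100 is $2,052; credit = $2,525 − $2,052 = $473.
Difference: |$2,465 − $473| = $1,992.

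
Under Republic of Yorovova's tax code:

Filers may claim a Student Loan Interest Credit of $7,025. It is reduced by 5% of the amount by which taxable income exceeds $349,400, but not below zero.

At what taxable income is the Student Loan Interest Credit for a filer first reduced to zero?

The credit falls by 5% of each dollar above $349,400, so it reaches zero when the excess is $7,025 / 5% = $140,500: income = $349,400 + $140,500 = $489,900.

$489,900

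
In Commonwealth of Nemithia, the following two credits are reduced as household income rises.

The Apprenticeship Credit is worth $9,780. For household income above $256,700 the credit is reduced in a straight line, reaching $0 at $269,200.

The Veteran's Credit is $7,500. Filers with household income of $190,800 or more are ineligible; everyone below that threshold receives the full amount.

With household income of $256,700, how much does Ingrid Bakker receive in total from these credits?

Apprenticeship Credit: $256,700 is at or below the $256,700 threshold, so the full $9,780 applies.
Veteran's Credit: $256,700 meets or exceeds the $190,800 cutoff, so the credit is $0.
Total: $9,780 + $0 = $9,780.

$9,780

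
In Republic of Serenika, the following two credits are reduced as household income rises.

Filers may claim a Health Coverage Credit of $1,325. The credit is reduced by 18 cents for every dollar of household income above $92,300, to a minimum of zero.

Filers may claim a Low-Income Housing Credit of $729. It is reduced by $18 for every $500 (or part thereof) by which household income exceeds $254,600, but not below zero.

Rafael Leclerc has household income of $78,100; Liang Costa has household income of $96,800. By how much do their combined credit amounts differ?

$810

Rafael ($78,100): Health Coverage Credit: $78,100 is at or below the $92,300 threshold, so the full $1,325 applies. Low-Income Housing Credit: $78,100 is at or below the $254,600 threshold, so the full $729 applies. total $1,325 + $729 = $2,054
Liang ($96,800): Health Coverage Credit: 18% of the $4,500 excess over $92,300 is $810; credit = $1,325 − $810 = $515. Low-Income Housing Credit: $96,800 is at or below the $254,600 threshold, so the full $729 applies. total $515 + $729 = $1,244
Difference: |$2,054 − $1,244| = $810.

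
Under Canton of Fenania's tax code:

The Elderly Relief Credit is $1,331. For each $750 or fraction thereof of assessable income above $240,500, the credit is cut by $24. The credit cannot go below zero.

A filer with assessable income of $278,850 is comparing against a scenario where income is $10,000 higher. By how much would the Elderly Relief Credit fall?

$83

At $278,850 — income exceeds $240,500 by $38,350, which is 52 full-or-partial $750 increments; reduction = 52 × $24 = $1,248, leaving $83.
At $288,850 — income exceeds $240,500 by $48,350 → 65 increments × $24 = $1,560 ≥ base, so the credit is $0.
Lost: $83 − $0 = $83.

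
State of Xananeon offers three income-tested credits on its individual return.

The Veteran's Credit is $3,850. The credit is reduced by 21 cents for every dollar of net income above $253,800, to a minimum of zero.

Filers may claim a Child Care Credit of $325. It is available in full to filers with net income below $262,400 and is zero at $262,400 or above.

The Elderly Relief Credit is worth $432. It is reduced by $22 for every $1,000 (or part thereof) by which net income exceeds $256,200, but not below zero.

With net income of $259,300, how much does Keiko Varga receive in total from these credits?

$3,364

Veteran's Credit: 21% of the $5,500 excess over $253,800 is $1,155; credit = $3,850 − $1,155 = $2,695.
Child Care Credit: $259,300 is below the $262,400 cutoff, so the full $325 applies.
Elderly Relief Credit: income exceeds $256,200 by $3,100, which is 4 full-or-partial $1,000 increments; reduction = 4 × $22 = $88, leaving $344.
Total: $2,695 + $325 + $344 = $3,364.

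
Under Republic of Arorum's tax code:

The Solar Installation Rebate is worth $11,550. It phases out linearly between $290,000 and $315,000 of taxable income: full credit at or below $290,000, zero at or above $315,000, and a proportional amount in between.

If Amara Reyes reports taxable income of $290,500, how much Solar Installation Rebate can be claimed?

$11,319

Solar Installation Rebate: $290,500 is $500 into a $25,000 phase-out range, leaving 24,500/25,000 of the credit: $11,550 × 24,500/25,000 = $11,319.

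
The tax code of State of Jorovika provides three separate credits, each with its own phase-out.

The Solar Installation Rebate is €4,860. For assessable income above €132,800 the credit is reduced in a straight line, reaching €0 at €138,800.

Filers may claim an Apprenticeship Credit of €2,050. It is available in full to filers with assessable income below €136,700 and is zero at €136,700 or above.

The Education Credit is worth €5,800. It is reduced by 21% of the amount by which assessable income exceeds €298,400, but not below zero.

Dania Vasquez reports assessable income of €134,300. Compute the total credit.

€11,495

Solar Installation Rebate: €134,300 is €1,500 into a €6,000 phase-out range, leaving 4,500/6,000 of the credit: €4,860 × 4,500/6,000 = €3,645.
Apprenticeship Credit: €134,300 is below the €136,700 cutoff, so the full €2,050 applies.
Education Credit: €134,300 is at or below the €298,400 threshold, so the full €5,800 applies.
Total: €3,645 + €2,050 + €5,800 = €11,495.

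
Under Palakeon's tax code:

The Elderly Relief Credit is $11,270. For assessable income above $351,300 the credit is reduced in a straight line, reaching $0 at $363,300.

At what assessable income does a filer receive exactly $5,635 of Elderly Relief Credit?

$5,635 is 5,635/11,270 of the full $11,270, so 5,635/11,270 of the $12,000 range has been used: income = $351,300 + $12,000 × 5,635/11,270 = $357,300.

$357,300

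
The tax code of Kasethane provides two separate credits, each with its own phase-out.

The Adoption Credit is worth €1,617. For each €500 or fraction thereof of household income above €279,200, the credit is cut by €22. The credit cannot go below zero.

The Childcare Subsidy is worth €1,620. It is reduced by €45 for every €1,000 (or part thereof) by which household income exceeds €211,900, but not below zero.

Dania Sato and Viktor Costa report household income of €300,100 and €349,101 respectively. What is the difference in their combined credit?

Dania (€300,100): Adoption Credit: income exceeds €279,200 by €20,900, which is 42 full-or-partial €500 increments; reduction = 42 × €22 = €924, leaving €693. Childcare Subsidy: income exceeds €211,900 by €88,200 → 89 increments × €45 = €4,005 ≥ base, so the credit is €0. total €693 + €0 = €693
Viktor (€349,101): Adoption Credit: income exceeds €279,200 by €69,901 → 140 increments × €22 = €3,080 ≥ base, so the credit is €0. Childcare Subsidy: income exceeds €211,900 by €137,201 → 138 increments × €45 = €6,210 ≥ base, so the credit is €0. total €0 + €0 = €0
Difference: |€693 − €0| = €693.

€693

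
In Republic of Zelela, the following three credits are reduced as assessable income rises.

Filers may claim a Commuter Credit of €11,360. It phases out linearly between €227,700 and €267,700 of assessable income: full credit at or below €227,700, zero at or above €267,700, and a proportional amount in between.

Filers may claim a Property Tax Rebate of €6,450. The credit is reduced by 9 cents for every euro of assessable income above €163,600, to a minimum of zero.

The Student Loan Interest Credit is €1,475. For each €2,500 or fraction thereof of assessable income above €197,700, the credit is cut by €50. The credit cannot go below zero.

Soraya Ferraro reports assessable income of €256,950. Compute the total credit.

Commuter Credit: €256,950 is €29,250 into a €40,000 phase-out range, leaving 10,750/40,000 of the credit: €11,360 × 10,750/40,000 = €3,053.
Property Tax Rebate: 9% of the €93,350 excess over €163,600 is €8,401.50 ≥ base, so the credit is €0.
Student Loan Interest Credit: income exceeds €197,700 by €59,250, which is 24 full-or-partial €2,500 increments; reduction = 24 × €50 = €1,200, leaving €275.
Total: €3,053 + €0 + €275 = €3,328.

€3,328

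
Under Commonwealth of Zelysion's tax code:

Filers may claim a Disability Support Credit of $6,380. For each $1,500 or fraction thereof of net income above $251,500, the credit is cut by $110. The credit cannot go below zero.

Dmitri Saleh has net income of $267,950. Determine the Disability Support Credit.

$5,170

Disability Support Credit: income exceeds $251,500 by $16,450, which is 11 full-or-partial $1,500 increments; reduction = 11 × $110 = $1,210, leaving $5,170.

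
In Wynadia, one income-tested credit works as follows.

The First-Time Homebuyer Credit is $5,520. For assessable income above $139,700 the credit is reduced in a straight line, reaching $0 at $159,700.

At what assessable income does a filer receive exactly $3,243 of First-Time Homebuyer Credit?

$147,950

$3,243 is 3,243/5,520 of the full $5,520, so 2,277/5,520 of the $20,000 range has been used: income = $139,700 + $20,000 × 2,277/5,520 = $147,950.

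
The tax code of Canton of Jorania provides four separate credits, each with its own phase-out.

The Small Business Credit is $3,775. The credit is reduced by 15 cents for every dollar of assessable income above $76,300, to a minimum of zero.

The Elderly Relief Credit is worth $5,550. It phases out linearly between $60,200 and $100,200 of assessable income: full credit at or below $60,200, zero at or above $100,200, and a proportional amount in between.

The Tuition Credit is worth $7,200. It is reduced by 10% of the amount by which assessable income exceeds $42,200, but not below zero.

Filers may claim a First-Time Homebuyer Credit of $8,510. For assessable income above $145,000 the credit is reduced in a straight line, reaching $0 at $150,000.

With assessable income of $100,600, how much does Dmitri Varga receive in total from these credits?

Small Business Credit: 15% of the $24,300 excess over $76,300 is $3,645; credit = $3,775 − $3,645 = $130.
Elderly Relief Credit: $100,600 is at or above $100,200, so the credit is $0.
Tuition Credit: 10% of the $58,400 excess over $42,200 is $5,840; credit = $7,200 − $5,840 = $1,360.
First-Time Homebuyer Credit: $100,600 is at or below the $145,000 threshold, so the full $8,510 applies.
Total: $130 + $0 + $1,360 + $8,510 = $10,000.

$10,000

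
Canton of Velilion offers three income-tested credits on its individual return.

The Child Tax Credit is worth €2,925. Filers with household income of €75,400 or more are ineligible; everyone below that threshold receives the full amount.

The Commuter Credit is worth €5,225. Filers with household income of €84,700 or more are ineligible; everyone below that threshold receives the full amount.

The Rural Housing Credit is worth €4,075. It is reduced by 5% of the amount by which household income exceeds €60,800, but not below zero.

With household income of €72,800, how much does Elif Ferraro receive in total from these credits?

€11,625

Child Tax Credit: €72,800 is below the €75,400 cutoff, so the full €2,925 applies.
Commuter Credit: €72,800 is below the €84,700 cutoff, so the full €5,225 applies.
Rural Housing Credit: 5% of the €12,000 excess over €60,800 is €600; credit = €4,075 − €600 = €3,475.
Total: €2,925 + €5,225 + €3,475 = €11,625.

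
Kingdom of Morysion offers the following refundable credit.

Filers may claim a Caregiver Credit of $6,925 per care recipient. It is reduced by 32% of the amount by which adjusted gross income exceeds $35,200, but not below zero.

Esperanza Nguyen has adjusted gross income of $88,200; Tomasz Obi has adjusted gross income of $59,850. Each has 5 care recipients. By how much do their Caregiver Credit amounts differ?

Esperanza ($88,200): Caregiver Credit: base = 5 × $6,925 = $34,625. 32% of the $53,000 excess over $35,200 is $16,960; credit = $34,625 − $16,960 = $17,665.
Tomasz ($59,850): Caregiver Credit: base = 5 × $6,925 = $34,625. 32% of the $24,650 excess over $35,200 is $7,888; credit = $34,625 − $7,888 = $26,737.
Difference: |$17,665 − $26,737| = $9,072.

$9,072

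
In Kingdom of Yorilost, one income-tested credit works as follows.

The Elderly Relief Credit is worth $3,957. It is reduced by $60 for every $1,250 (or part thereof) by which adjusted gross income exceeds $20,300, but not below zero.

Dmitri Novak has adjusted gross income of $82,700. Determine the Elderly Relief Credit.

Elderly Relief Credit: income exceeds $20,300 by $62,400, which is 50 full-or-partial $1,250 increments; reduction = 50 × $60 = $3,000, leaving $957.

$957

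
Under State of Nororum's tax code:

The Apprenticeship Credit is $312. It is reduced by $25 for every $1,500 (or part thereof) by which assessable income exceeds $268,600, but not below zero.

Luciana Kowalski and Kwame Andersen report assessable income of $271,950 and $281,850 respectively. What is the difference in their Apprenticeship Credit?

Luciana ($271,950): Apprenticeship Credit: income exceeds $268,600 by $3,350, which is 3 full-or-partial $1,500 increments; reduction = 3 × $25 = $75, leaving $237.
Kwame ($281,850): Apprenticeship Credit: income exceeds $268,600 by $13,250, which is 9 full-or-partial $1,500 increments; reduction = 9 × $25 = $225, leaving $87.
Difference: |$237 − $87| = $150.

$150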